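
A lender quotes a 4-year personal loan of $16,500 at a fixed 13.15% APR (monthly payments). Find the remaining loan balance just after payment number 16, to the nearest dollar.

With monthly rate i = 13.15%/12 = 0.0109583, the balance after k of n payments is P · [(1+i)^n − (1+i)^k] / [(1+i)^n − 1].
(1+0.0109583)^48 = 1.68731556 and (1+0.0109583)^16 = 1.19050741, so the balance is 16,500 × (1.68731556 − 1.19050741) / (1.68731556 − 1) = $11,926.60.

$11,927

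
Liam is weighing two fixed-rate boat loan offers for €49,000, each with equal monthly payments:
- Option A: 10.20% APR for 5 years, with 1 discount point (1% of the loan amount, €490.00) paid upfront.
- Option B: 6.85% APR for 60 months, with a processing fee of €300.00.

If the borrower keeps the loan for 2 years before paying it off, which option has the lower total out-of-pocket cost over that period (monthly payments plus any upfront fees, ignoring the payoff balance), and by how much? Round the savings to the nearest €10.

Option A: at 10.20% the monthly rate is 0.0085000, so the payment is 49,000 × 0.0085000 / (1 − 1.0085000^−60) = €1,045.93.
Option B: monthly rate = 6.85%/12 = 0.0057083; payment = 49,000 × 0.0057083 / (1 − (1+0.0057083)^−60) = €966.79.
Over 24 months: Option A costs 24 × €1,045.93 + €490.00 = €25,592.32; Option B costs 24 × €966.79 + €300.00 = €23,502.96.
Option B is cheaper by €25,592.32 − €23,502.96 = €2,089.36.

Option B by €2,090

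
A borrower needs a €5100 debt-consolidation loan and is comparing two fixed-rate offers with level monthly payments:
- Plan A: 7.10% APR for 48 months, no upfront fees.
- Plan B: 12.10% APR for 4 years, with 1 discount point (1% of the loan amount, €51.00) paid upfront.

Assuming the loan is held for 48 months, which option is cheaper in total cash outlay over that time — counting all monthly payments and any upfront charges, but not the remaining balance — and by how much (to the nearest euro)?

Plan A by €636

Plan A: monthly rate = 7.1%/12 = 0.0059167; payment = 5,100 × 0.0059167 / (1 − (1+0.0059167)^−48) = €122.36.
Plan B: monthly rate = 12.1%/12 = 0.0100833; payment = 5,100 × 0.0100833 / (1 − (1+0.0100833)^−48) = €134.55.
Over 48 months: Plan A costs 48 × €122.36 = €5,873.28; Plan B costs 48 × €134.55 + €51.00 = €6,509.40.
Plan A is cheaper by €6,509.40 − €5,873.28 = €636.12.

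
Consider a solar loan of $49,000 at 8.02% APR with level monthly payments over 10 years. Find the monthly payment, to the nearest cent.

$595.02

At 8.02% the monthly rate is 0.0066833, so the payment is 49,000 × 0.0066833 / (1 − 1.0066833^−120) = $595.02.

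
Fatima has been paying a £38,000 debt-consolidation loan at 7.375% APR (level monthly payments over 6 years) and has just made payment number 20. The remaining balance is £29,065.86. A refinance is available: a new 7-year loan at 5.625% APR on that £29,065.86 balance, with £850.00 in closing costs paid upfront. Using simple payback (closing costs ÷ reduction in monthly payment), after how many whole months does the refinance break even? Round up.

Current payment = 38,000 × 7.375%/12 / (1 − (1+0.0061458)^−72) = £654.73.
Refinanced payment = 29,065.86 × 0.0046875 / (1 − (1+0.0046875)^−84) = £419.40.
Monthly savings = £654.73 − £419.40 = £235.33.
Break-even = £850.00 / £235.33 = 3.61 → 4 months.

4 months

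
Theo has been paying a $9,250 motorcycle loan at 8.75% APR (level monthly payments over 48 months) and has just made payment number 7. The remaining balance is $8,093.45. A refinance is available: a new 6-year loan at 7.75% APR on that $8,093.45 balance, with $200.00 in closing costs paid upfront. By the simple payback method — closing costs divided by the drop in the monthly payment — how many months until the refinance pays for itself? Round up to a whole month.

Current payment = 9,250 × 8.75%/12 / (1 − (1+0.0072917)^−48) = $229.09.
Refinanced payment = 8,093.45 × 0.0064583 / (1 − (1+0.0064583)^−72) = $140.92.
Monthly savings = $229.09 − $140.92 = $88.17.
Break-even = $200.00 / $88.17 = 2.27 → 3 months.

3 months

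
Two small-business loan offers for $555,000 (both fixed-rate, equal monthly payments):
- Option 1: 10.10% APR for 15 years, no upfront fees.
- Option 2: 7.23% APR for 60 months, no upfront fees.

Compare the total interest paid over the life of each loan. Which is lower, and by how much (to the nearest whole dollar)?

Option 1: at 10.10% the monthly rate is 0.0084167, so the payment is 555,000 × 0.0084167 / (1 − 1.0084167^−180) = $5,998.06.
Total interest on Option 1 = 180 × $5,998.06 − $555,000 = $524,650.80.
Option 2: at 7.23% the monthly rate is 0.0060250, so the payment is 555,000 × 0.0060250 / (1 − 1.0060250^−60) = $11,049.99.
Total interest on Option 2 = 60 × $11,049.99 − $555,000 = $107,999.40.
Option 2 is lower by $416,651.40.

Option 2 by $416,651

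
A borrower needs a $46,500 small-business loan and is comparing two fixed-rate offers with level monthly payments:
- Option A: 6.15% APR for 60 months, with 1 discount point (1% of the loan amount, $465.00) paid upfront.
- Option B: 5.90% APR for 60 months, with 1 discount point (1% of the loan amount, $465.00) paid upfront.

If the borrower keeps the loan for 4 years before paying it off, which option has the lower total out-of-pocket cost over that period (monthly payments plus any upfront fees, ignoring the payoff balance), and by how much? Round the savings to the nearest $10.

Option B by $260

Option A: at 6.15% the monthly rate is 0.0051250, so the payment is 46,500 × 0.0051250 / (1 − 1.0051250^−60) = $902.22.
Option B: at 5.90% the monthly rate is 0.0049167, so the payment is 46,500 × 0.0049167 / (1 − 1.0049167^−60) = $896.81.
Over 48 months: Option A costs 48 × $902.22 + $465.00 = $43,771.56; Option B costs 48 × $896.81 + $465.00 = $43,511.88.
Option B is cheaper by $43,771.56 − $43,511.88 = $259.68.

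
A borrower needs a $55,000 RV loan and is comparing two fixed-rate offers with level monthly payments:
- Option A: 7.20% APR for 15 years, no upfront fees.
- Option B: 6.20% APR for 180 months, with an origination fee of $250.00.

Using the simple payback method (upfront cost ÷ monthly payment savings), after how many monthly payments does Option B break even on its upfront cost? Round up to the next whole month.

Option A: monthly rate = 7.2%/12 = 0.0060000; payment = 55,000 × 0.0060000 / (1 − (1+0.0060000)^−180) = $500.53.
Option B: at 6.20% the monthly rate is 0.0051667, so the payment is 55,000 × 0.0051667 / (1 − 1.0051667^−180) = $470.09.
Monthly savings = $500.53 − $470.09 = $30.44.
Break-even = $250.00 / $30.44 = 8.21 → 9 months.

9 months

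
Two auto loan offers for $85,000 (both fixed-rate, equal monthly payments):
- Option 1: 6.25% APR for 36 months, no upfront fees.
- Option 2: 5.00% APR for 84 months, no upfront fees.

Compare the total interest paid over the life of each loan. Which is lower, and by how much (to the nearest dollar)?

Option 1 by $7,478

Option 1: monthly rate = 6.25%/12 = 0.0052083; payment = 85,000 × 0.0052083 / (1 − (1+0.0052083)^−36) = $2,595.50.
Total interest on Option 1 = 36 × $2,595.50 − $85,000 = $8,438.00.
Option 2: monthly rate = 5%/12 = 0.0041667; payment = 85,000 × 0.0041667 / (1 − (1+0.0041667)^−84) = $1,201.38.
Total interest on Option 2 = 84 × $1,201.38 − $85,000 = $15,915.92.
Option 1 is lower by $7,477.92.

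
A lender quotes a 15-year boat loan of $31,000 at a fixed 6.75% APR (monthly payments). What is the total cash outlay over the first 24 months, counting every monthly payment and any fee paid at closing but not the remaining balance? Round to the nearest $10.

At 6.75% the monthly rate is 0.0056250, so the payment is 31,000 × 0.0056250 / (1 − 1.0056250^−180) = $274.32.
Total outlay = 24 × $274.32 = $6,583.68.

$6,580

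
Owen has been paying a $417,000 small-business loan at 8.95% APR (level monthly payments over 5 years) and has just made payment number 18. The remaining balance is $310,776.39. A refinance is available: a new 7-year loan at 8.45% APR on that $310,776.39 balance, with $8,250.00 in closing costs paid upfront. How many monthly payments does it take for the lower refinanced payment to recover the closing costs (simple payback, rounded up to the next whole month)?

Current payment = 417,000 × 8.95%/12 / (1 − (1+0.0074583)^−60) = $8,646.12.
Refinanced payment = 310,776.39 × 0.0070417 / (1 − (1+0.0070417)^−84) = $4,913.80.
Monthly savings = $8,646.12 − $4,913.80 = $3,732.32.
Break-even = $8,250.00 / $3,732.32 = 2.21 → 3 months.

3 months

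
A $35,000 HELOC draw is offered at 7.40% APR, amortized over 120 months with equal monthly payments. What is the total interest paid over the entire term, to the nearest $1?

Monthly rate = 7.4%/12 = 0.0061667; payment = 35,000 × 0.0061667 / (1 − (1+0.0061667)^−120) = $413.63.
Total paid = 120 × $413.63 = $49,635.60; interest = $49,635.60 − $35,000 = $14,635.60.

$14,636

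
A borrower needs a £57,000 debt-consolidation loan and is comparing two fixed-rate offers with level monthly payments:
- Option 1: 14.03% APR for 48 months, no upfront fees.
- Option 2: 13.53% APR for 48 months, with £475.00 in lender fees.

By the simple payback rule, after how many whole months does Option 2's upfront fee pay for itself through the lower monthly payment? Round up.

Option 1: monthly rate = 14.03%/12 = 0.0116917; payment = 57,000 × 0.0116917 / (1 − (1+0.0116917)^−48) = £1,558.47.
Option 2: monthly rate = 13.53%/12 = 0.0112750; payment = 57,000 × 0.0112750 / (1 − (1+0.0112750)^−48) = £1,544.20.
Monthly savings = £1,558.47 − £1,544.20 = £14.27.
Break-even = £475.00 / £14.27 = 33.29 → 34 months.

34 months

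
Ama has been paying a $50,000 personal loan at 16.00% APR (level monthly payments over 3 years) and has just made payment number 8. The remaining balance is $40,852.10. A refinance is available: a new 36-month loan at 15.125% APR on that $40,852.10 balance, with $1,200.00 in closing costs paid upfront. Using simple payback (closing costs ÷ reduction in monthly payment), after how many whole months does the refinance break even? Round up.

4 months

Current payment = 50,000 × 16%/12 / (1 − (1+0.0133333)^−36) = $1,757.85.
Refinanced payment = 40,852.10 × 0.0126042 / (1 − (1+0.0126042)^−36) = $1,418.65.
Monthly savings = $1,757.85 − $1,418.65 = $339.20.
Break-even = $1,200.00 / $339.20 = 3.54 → 4 months.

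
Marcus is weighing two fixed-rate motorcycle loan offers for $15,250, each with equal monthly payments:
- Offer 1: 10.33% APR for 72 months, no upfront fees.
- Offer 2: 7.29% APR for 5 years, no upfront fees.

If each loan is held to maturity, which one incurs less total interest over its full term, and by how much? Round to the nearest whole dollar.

Offer 2 by $2,281

Offer 1: monthly rate = 10.33%/12 = 0.0086083; payment = 15,250 × 0.0086083 / (1 − (1+0.0086083)^−72) = $285.06.
Total interest on Offer 1 = 72 × $285.06 − $15,250 = $5,274.32.
Offer 2: monthly rate = 7.29%/12 = 0.0060750; payment = 15,250 × 0.0060750 / (1 − (1+0.0060750)^−60) = $304.06.
Total interest on Offer 2 = 60 × $304.06 − $15,250 = $2,993.60.
Offer 2 is lower by $2,280.72.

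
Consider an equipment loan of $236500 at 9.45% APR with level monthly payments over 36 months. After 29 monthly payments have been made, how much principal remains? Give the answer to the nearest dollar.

$51,361

With monthly rate i = 9.45%/12 = 0.0078750, the balance after k of n payments is P · [(1+i)^n − (1+i)^k] / [(1+i)^n − 1].
(1+0.0078750)^36 = 1.32629527 and (1+0.0078750)^29 = 1.25543292, so the balance is 236,500 × (1.32629527 − 1.25543292) / (1.32629527 − 1) = $51,361.29.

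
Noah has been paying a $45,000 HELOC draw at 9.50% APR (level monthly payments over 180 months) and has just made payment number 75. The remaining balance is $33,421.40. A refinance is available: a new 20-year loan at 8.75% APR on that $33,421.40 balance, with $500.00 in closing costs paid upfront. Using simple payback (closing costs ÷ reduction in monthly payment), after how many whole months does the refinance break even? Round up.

Current payment = 45,000 × 9.5%/12 / (1 − (1+0.0079167)^−180) = $469.90.
Refinanced payment = 33,421.40 × 0.0072917 / (1 − (1+0.0072917)^−240) = $295.35.
Monthly savings = $469.90 − $295.35 = $174.55.
Break-even = $500.00 / $174.55 = 2.86 → 3 months.

3 months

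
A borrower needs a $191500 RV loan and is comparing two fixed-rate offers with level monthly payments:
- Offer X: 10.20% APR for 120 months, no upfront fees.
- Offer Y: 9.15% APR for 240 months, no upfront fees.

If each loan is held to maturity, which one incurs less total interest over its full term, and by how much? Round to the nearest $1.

Offer X by $111,725

Offer X: monthly rate = 10.2%/12 = 0.0085000; payment = 191,500 × 0.0085000 / (1 − (1+0.0085000)^−120) = $2,551.94.
Total interest on Offer X = 120 × $2,551.94 − $191,500 = $114,732.80.
Offer Y: monthly rate = 9.15%/12 = 0.0076250; payment = 191,500 × 0.0076250 / (1 − (1+0.0076250)^−240) = $1,741.49.
Total interest on Offer Y = 240 × $1,741.49 − $191,500 = $226,457.60.
Offer X is lower by $111,724.80.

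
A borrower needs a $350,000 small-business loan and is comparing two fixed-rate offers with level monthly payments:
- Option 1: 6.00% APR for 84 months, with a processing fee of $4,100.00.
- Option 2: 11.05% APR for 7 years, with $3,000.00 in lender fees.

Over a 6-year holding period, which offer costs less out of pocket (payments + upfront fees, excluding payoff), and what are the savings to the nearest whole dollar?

Option 1: at 6.00% the monthly rate is 0.0050000, so the payment is 350,000 × 0.0050000 / (1 − 1.0050000^−84) = $5,112.99.
Option 2: at 11.05% the monthly rate is 0.0092083, so the payment is 350,000 × 0.0092083 / (1 − 1.0092083^−84) = $6,002.06.
Over 72 months: Option 1 costs 72 × $5,112.99 + $4,100.00 = $372,235.28; Option 2 costs 72 × $6,002.06 + $3,000.00 = $435,148.32.
Option 1 is cheaper by $435,148.32 − $372,235.28 = $62,913.04.

Option 1 by $62,913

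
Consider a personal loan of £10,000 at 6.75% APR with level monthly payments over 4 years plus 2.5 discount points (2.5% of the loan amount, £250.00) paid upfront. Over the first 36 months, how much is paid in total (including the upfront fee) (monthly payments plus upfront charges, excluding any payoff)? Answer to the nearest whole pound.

At 6.75% the monthly rate is 0.0056250, so the payment is 10,000 × 0.0056250 / (1 − 1.0056250^−48) = £238.30.
Total outlay = 36 × £238.30 + £250.00 = £8,828.80.

£8,829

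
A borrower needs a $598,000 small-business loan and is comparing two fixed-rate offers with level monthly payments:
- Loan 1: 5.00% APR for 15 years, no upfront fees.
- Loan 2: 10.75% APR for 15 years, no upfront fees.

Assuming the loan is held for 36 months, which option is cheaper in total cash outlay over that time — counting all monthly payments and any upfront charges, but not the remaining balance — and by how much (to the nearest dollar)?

Loan 1: monthly rate = 5%/12 = 0.0041667; payment = 598,000 × 0.0041667 / (1 − (1+0.0041667)^−180) = $4,728.95.
Loan 2: at 10.75% the monthly rate is 0.0089583, so the payment is 598,000 × 0.0089583 / (1 − 1.0089583^−180) = $6,703.27.
Over 36 months: Loan 1 costs 36 × $4,728.95 = $170,242.20; Loan 2 costs 36 × $6,703.27 = $241,317.72.
Loan 1 is cheaper by $241,317.72 − $170,242.20 = $71,075.52.

Loan 1 by $71,076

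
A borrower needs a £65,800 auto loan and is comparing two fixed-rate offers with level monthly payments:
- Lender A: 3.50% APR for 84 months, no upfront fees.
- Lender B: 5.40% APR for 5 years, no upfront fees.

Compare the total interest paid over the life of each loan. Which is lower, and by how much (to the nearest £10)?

Lender A: monthly rate = 3.5%/12 = 0.0029167; payment = 65,800 × 0.0029167 / (1 − (1+0.0029167)^−84) = £884.34.
Total interest on Lender A = 84 × £884.34 − £65,800 = £8,484.56.
Lender B: at 5.40% the monthly rate is 0.0045000, so the payment is 65,800 × 0.0045000 / (1 − 1.0045000^−60) = £1,253.82.
Total interest on Lender B = 60 × £1,253.82 − £65,800 = £9,429.20.
Lender A is lower by £944.64.

Lender A by £940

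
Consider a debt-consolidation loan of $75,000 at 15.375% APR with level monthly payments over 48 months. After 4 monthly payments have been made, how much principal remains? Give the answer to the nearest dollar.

$70,349

With monthly rate i = 15.375%/12 = 0.0128125, the balance after k of n payments is P · [(1+i)^n − (1+i)^k] / [(1+i)^n − 1].
(1+0.0128125)^48 = 1.84244499 and (1+0.0128125)^4 = 1.05224340, so the balance is 75,000 × (1.84244499 − 1.05224340) / (1.84244499 − 1) = $70,348.95.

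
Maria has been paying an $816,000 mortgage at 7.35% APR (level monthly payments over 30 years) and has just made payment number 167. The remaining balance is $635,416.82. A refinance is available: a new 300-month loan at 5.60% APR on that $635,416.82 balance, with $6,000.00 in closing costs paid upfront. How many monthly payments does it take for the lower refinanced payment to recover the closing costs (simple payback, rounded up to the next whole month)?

4 months

Current payment = 816,000 × 7.35%/12 / (1 − (1+0.0061250)^−360) = $5,622.01.
Refinanced payment = 635,416.82 × 0.0046667 / (1 − (1+0.0046667)^−300) = $3,940.05.
Monthly savings = $5,622.01 − $3,940.05 = $1,681.96.
Break-even = $6,000.00 / $1,681.96 = 3.57 → 4 months.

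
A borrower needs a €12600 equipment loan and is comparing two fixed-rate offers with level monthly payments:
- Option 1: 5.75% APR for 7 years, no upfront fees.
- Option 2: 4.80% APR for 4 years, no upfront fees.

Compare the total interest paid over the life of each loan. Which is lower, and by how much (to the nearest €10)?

Option 2 by €1,460

Option 1: monthly rate = 5.75%/12 = 0.0047917; payment = 12,600 × 0.0047917 / (1 − (1+0.0047917)^−84) = €182.56.
Total interest on Option 1 = 84 × €182.56 − €12,600 = €2,735.04.
Option 2: monthly rate = 4.8%/12 = 0.0040000; payment = 12,600 × 0.0040000 / (1 − (1+0.0040000)^−48) = €289.03.
Total interest on Option 2 = 48 × €289.03 − €12,600 = €1,273.44.
Option 2 is lower by €1,461.60.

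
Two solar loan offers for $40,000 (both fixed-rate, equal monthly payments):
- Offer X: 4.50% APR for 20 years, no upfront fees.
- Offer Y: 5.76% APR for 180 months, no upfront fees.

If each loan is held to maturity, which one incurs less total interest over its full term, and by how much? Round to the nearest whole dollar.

Offer X: monthly rate = 4.5%/12 = 0.0037500; payment = 40,000 × 0.0037500 / (1 − (1+0.0037500)^−240) = $253.06.
Total interest on Offer X = 240 × $253.06 − $40,000 = $20,734.40.
Offer Y: at 5.76% the monthly rate is 0.0048000, so the payment is 40,000 × 0.0048000 / (1 − 1.0048000^−180) = $332.38.
Total interest on Offer Y = 180 × $332.38 − $40,000 = $19,828.40.
Offer Y is lower by $906.00.

Offer Y by $906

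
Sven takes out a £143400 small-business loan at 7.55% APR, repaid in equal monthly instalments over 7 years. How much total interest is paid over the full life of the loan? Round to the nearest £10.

£41,660

At 7.55% the monthly rate is 0.0062917, so the payment is 143,400 × 0.0062917 / (1 − 1.0062917^−84) = £2,203.05.
Total paid = 84 × £2,203.05 = £185,056.20; interest = £185,056.20 − £143,400 = £41,656.20.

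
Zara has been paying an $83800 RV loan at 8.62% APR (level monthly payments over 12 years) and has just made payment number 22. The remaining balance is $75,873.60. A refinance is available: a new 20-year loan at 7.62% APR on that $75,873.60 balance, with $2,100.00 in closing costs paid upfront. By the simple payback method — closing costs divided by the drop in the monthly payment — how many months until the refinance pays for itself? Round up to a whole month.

Current payment = 83,800 × 8.62%/12 / (1 − (1+0.0071833)^−144) = $935.82.
Refinanced payment = 75,873.60 × 0.0063500 / (1 − (1+0.0063500)^−240) = $616.81.
Monthly savings = $935.82 − $616.81 = $319.01.
Break-even = $2,100.00 / $319.01 = 6.58 → 7 months.

7 months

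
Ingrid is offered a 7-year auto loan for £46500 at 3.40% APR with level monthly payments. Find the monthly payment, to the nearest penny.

At 3.40% the monthly rate is 0.0028333, so the payment is 46,500 × 0.0028333 / (1 − 1.0028333^−84) = £622.84.

£622.84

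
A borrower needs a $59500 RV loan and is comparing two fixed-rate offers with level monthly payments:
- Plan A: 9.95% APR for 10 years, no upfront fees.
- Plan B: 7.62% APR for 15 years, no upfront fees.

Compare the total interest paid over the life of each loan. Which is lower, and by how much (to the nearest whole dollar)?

Plan A by $5,857

Plan A: monthly rate = 9.95%/12 = 0.0082917; payment = 59,500 × 0.0082917 / (1 − (1+0.0082917)^−120) = $784.65.
Total interest on Plan A = 120 × $784.65 − $59,500 = $34,658.00.
Plan B: at 7.62% the monthly rate is 0.0063500, so the payment is 59,500 × 0.0063500 / (1 − 1.0063500^−180) = $555.64.
Total interest on Plan B = 180 × $555.64 − $59,500 = $40,515.20.
Plan A is lower by $5,857.20.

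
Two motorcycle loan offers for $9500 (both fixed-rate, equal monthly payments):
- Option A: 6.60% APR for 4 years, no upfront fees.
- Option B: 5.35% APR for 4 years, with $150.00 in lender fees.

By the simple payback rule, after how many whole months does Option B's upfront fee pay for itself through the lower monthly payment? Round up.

28 months

Option A: monthly rate = 6.6%/12 = 0.0055000; payment = 9,500 × 0.0055000 / (1 − (1+0.0055000)^−48) = $225.73.
Option B: monthly rate = 5.35%/12 = 0.0044583; payment = 9,500 × 0.0044583 / (1 − (1+0.0044583)^−48) = $220.29.
Monthly savings = $225.73 − $220.29 = $5.44.
Break-even = $150.00 / $5.44 = 27.57 → 28 months.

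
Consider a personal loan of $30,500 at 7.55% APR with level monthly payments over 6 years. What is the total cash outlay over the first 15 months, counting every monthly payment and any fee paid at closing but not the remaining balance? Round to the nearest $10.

$7,920

At 7.55% the monthly rate is 0.0062917, so the payment is 30,500 × 0.0062917 / (1 − 1.0062917^−72) = $528.09.
Total outlay = 15 × $528.09 = $7,921.35.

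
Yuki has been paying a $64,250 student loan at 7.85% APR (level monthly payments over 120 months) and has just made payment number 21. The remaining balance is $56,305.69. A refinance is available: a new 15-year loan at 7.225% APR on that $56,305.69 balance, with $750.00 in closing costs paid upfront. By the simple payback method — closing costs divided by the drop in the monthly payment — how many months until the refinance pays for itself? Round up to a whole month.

3 months

Current payment = 64,250 × 7.85%/12 / (1 − (1+0.0065417)^−120) = $774.45.
Refinanced payment = 56,305.69 × 0.0060208 / (1 − (1+0.0060208)^−180) = $513.20.
Monthly savings = $774.45 − $513.20 = $261.25.
Break-even = $750.00 / $261.25 = 2.87 → 3 months.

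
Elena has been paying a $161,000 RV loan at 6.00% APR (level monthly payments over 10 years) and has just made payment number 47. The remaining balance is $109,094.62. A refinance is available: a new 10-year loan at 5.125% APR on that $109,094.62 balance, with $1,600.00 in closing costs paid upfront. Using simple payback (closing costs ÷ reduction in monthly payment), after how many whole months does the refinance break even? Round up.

Current payment = 161,000 × 6%/12 / (1 − (1+0.0050000)^−120) = $1,787.43.
Refinanced payment = 109,094.62 × 0.0042708 / (1 − (1+0.0042708)^−120) = $1,163.79.
Monthly savings = $1,787.43 − $1,163.79 = $623.64.
Break-even = $1,600.00 / $623.64 = 2.57 → 3 months.

3 months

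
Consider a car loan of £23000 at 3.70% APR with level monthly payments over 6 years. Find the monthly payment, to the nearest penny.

£356.70

At 3.70% the monthly rate is 0.0030833, so the payment is 23,000 × 0.0030833 / (1 − 1.0030833^−72) = £356.70.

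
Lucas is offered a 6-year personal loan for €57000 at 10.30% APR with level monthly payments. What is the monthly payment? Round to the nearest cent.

Monthly rate = 10.3%/12 = 0.0085833; payment = 57,000 × 0.0085833 / (1 − (1+0.0085833)^−72) = €1,064.62.

€1,064.62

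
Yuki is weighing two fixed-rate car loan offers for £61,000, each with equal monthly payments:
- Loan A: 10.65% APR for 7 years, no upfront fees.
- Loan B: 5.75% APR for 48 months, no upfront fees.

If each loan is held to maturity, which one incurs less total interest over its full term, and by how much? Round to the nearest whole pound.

Loan B by £18,366

Loan A: at 10.65% the monthly rate is 0.0088750, so the payment is 61,000 × 0.0088750 / (1 − 1.0088750^−84) = £1,033.28.
Total interest on Loan A = 84 × £1,033.28 − £61,000 = £25,795.52.
Loan B: at 5.75% the monthly rate is 0.0047917, so the payment is 61,000 × 0.0047917 / (1 − 1.0047917^−48) = £1,425.61.
Total interest on Loan B = 48 × £1,425.61 − £61,000 = £7,429.28.
Loan B is lower by £18,366.24.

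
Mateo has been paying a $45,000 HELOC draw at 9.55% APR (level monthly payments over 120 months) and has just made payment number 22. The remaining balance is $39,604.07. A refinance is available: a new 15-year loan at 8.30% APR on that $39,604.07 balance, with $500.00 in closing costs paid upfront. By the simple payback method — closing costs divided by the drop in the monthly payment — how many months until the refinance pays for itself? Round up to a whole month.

Current payment = 45,000 × 9.55%/12 / (1 − (1+0.0079583)^−120) = $583.52.
Refinanced payment = 39,604.07 × 0.0069167 / (1 − (1+0.0069167)^−180) = $385.37.
Monthly savings = $583.52 − $385.37 = $198.15.
Break-even = $500.00 / $198.15 = 2.52 → 3 months.

3 months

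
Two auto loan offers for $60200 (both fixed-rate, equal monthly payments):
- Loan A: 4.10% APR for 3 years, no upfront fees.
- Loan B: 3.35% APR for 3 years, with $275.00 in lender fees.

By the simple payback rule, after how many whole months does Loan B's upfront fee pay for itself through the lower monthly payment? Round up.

14 months

Loan A: at 4.10% the monthly rate is 0.0034167, so the payment is 60,200 × 0.0034167 / (1 − 1.0034167^−36) = $1,780.02.
Loan B: monthly rate = 3.35%/12 = 0.0027917; payment = 60,200 × 0.0027917 / (1 − (1+0.0027917)^−36) = $1,759.99.
Monthly savings = $1,780.02 − $1,759.99 = $20.03.
Break-even = $275.00 / $20.03 = 13.73 → 14 months.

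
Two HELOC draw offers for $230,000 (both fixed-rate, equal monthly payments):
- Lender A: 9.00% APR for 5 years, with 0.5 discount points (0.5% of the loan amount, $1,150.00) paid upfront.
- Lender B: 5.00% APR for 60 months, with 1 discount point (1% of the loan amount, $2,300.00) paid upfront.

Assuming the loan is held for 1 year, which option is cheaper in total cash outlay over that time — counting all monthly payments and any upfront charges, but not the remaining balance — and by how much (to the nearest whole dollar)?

Lender A: at 9.00% the monthly rate is 0.0075000, so the payment is 230,000 × 0.0075000 / (1 − 1.0075000^−60) = $4,774.42.
Lender B: monthly rate = 5%/12 = 0.0041667; payment = 230,000 × 0.0041667 / (1 − (1+0.0041667)^−60) = $4,340.38.
Over 12 months: Lender A costs 12 × $4,774.42 + $1,150.00 = $58,443.04; Lender B costs 12 × $4,340.38 + $2,300.00 = $54,384.56.
Lender B is cheaper by $58,443.04 − $54,384.56 = $4,058.48.

Lender B by $4,058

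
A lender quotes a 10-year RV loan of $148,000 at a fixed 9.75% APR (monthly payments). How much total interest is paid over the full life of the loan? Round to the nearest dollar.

Monthly rate = 9.75%/12 = 0.0081250; payment = 148,000 × 0.0081250 / (1 − (1+0.0081250)^−120) = $1,935.40.
Total paid = 120 × $1,935.40 = $232,248.00; interest = $232,248.00 − $148,000 = $84,248.00.

$84,248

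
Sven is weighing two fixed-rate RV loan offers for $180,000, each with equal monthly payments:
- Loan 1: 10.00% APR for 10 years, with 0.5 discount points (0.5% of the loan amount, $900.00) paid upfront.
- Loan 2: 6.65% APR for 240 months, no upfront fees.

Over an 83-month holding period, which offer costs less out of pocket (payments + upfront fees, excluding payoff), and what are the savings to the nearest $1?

Loan 1: monthly rate = 10%/12 = 0.0083333; payment = 180,000 × 0.0083333 / (1 − (1+0.0083333)^−120) = $2,378.71.
Loan 2: at 6.65% the monthly rate is 0.0055417, so the payment is 180,000 × 0.0055417 / (1 − 1.0055417^−240) = $1,357.97.
Over 83 months: Loan 1 costs 83 × $2,378.71 + $900.00 = $198,332.93; Loan 2 costs 83 × $1,357.97 = $112,711.51.
Loan 2 is cheaper by $198,332.93 − $112,711.51 = $85,621.42.

Loan 2 by $85,621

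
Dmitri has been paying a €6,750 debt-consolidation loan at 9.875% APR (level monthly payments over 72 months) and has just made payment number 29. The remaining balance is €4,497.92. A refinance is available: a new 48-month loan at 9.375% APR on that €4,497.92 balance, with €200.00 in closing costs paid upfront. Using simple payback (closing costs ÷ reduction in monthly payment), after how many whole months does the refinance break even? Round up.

Current payment = 6,750 × 9.875%/12 / (1 − (1+0.0082292)^−72) = €124.62.
Refinanced payment = 4,497.92 × 0.0078125 / (1 − (1+0.0078125)^−48) = €112.73.
Monthly savings = €124.62 − €112.73 = €11.89.
Break-even = €200.00 / €11.89 = 16.82 → 17 months.

17 months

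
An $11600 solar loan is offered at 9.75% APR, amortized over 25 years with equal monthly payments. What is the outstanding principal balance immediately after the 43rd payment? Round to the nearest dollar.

$11,133

With monthly rate i = 9.75%/12 = 0.0081250, the balance after k of n payments is P · [(1+i)^n − (1+i)^k] / [(1+i)^n − 1].
(1+0.0081250)^300 = 11.33223103 and (1+0.0081250)^43 = 1.41618028, so the balance is 11,600 × (11.33223103 − 1.41618028) / (11.33223103 − 1) = $11,132.75.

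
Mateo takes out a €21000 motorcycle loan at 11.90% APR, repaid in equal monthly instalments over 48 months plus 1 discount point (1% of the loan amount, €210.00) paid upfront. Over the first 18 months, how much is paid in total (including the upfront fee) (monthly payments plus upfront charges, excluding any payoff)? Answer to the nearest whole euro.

€10,146

At 11.90% the monthly rate is 0.0099167, so the payment is 21,000 × 0.0099167 / (1 − 1.0099167^−48) = €551.98.
Total outlay = 18 × €551.98 + €210.00 = €10,145.64.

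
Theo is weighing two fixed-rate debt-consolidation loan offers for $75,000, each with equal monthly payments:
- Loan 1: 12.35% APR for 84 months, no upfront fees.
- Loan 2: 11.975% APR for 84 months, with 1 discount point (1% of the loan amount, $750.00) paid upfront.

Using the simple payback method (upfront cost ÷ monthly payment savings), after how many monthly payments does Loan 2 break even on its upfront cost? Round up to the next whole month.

50 months

Loan 1: monthly rate = 12.35%/12 = 0.0102917; payment = 75,000 × 0.0102917 / (1 − (1+0.0102917)^−84) = $1,338.03.
Loan 2: at 11.975% the monthly rate is 0.0099792, so the payment is 75,000 × 0.0099792 / (1 − 1.0099792^−84) = $1,322.95.
Monthly savings = $1,338.03 − $1,322.95 = $15.08.
Break-even = $750.00 / $15.08 = 49.73 → 50 months.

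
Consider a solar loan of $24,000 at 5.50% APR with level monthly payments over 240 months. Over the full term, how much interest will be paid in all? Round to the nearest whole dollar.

At 5.50% the monthly rate is 0.0045833, so the payment is 24,000 × 0.0045833 / (1 − 1.0045833^−240) = $165.09.
Total paid = 240 × $165.09 = $39,621.60; interest = $39,621.60 − $24,000 = $15,621.60.

$15,622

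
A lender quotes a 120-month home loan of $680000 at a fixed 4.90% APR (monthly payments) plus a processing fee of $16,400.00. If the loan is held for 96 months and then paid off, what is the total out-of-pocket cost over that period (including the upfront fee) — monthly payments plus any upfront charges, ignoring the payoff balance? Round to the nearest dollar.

Monthly rate = 4.9%/12 = 0.0040833; payment = 680,000 × 0.0040833 / (1 − (1+0.0040833)^−120) = $7,179.26.
Total outlay = 96 × $7,179.26 + $16,400.00 = $705,608.96.

$705,609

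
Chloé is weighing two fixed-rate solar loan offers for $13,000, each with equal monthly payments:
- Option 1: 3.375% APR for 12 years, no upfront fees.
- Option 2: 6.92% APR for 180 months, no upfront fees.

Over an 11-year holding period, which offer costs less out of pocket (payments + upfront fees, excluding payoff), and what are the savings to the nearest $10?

Option 1 by $840

Option 1: at 3.375% the monthly rate is 0.0028125, so the payment is 13,000 × 0.0028125 / (1 − 1.0028125^−144) = $109.91.
Option 2: monthly rate = 6.92%/12 = 0.0057667; payment = 13,000 × 0.0057667 / (1 − (1+0.0057667)^−180) = $116.27.
Over 132 months: Option 1 costs 132 × $109.91 = $14,508.12; Option 2 costs 132 × $116.27 = $15,347.64.
Option 1 is cheaper by $15,347.64 − $14,508.12 = $839.52.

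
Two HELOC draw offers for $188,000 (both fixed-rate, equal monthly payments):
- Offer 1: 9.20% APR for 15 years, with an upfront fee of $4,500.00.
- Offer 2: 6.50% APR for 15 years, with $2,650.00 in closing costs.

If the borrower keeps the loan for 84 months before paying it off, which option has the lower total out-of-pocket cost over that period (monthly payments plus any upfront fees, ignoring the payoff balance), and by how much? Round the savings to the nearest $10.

Offer 2 by $26,340

Offer 1: monthly rate = 9.2%/12 = 0.0076667; payment = 188,000 × 0.0076667 / (1 − (1+0.0076667)^−180) = $1,929.25.
Offer 2: monthly rate = 6.5%/12 = 0.0054167; payment = 188,000 × 0.0054167 / (1 − (1+0.0054167)^−180) = $1,637.68.
Over 84 months: Offer 1 costs 84 × $1,929.25 + $4,500.00 = $166,557.00; Offer 2 costs 84 × $1,637.68 + $2,650.00 = $140,215.12.
Offer 2 is cheaper by $166,557.00 − $140,215.12 = $26,341.88.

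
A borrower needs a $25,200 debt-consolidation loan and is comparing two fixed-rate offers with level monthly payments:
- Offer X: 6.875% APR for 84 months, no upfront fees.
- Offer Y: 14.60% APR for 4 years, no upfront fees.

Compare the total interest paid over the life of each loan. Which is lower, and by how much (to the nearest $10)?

Offer X by $1,600

Offer X: monthly rate = 6.875%/12 = 0.0057292; payment = 25,200 × 0.0057292 / (1 − (1+0.0057292)^−84) = $378.80.
Total interest on Offer X = 84 × $378.80 − $25,200 = $6,619.20.
Offer Y: at 14.60% the monthly rate is 0.0121667, so the payment is 25,200 × 0.0121667 / (1 − 1.0121667^−48) = $696.24.
Total interest on Offer Y = 48 × $696.24 − $25,200 = $8,219.52.
Offer X is lower by $1,600.32.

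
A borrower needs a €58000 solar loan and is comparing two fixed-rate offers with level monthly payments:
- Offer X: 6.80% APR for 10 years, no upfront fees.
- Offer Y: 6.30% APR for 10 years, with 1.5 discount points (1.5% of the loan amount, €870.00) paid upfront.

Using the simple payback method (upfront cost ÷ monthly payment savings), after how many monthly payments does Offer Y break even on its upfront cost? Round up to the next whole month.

Offer X: monthly rate = 6.8%/12 = 0.0056667; payment = 58,000 × 0.0056667 / (1 − (1+0.0056667)^−120) = €667.47.
Offer Y: monthly rate = 6.3%/12 = 0.0052500; payment = 58,000 × 0.0052500 / (1 − (1+0.0052500)^−120) = €652.69.
Monthly savings = €667.47 − €652.69 = €14.78.
Break-even = €870.00 / €14.78 = 58.86 → 59 months.

59 months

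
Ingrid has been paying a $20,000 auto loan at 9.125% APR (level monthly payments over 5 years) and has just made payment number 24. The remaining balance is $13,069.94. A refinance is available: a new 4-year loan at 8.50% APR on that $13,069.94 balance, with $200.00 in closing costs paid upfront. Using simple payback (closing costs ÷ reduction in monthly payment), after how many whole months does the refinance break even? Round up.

Current payment = 20,000 × 9.125%/12 / (1 − (1+0.0076042)^−60) = $416.38.
Refinanced payment = 13,069.94 × 0.0070833 / (1 − (1+0.0070833)^−48) = $322.15.
Monthly savings = $416.38 − $322.15 = $94.23.
Break-even = $200.00 / $94.23 = 2.12 → 3 months.

3 months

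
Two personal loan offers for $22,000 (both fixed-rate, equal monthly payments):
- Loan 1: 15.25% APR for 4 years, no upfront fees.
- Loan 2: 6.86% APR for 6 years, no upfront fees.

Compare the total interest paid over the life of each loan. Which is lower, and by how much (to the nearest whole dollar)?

Loan 1: at 15.25% the monthly rate is 0.0127083, so the payment is 22,000 × 0.0127083 / (1 − 1.0127083^−48) = $615.07.
Total interest on Loan 1 = 48 × $615.07 − $22,000 = $7,523.36.
Loan 2: monthly rate = 6.86%/12 = 0.0057167; payment = 22,000 × 0.0057167 / (1 − (1+0.0057167)^−72) = $373.60.
Total interest on Loan 2 = 72 × $373.60 − $22,000 = $4,899.20.
Loan 2 is lower by $2,624.16.

Loan 2 by $2,624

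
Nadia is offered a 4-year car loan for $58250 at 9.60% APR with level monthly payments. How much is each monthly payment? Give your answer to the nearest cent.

$1,466.21

At 9.60% the monthly rate is 0.0080000, so the payment is 58,250 × 0.0080000 / (1 − 1.0080000^−48) = $1,466.21.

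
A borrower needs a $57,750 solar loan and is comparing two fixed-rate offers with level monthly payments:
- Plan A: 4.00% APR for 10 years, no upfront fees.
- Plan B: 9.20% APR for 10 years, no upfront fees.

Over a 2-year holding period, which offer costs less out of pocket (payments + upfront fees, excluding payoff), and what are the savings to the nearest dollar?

Plan A by $3,675

Plan A: at 4.00% the monthly rate is 0.0033333, so the payment is 57,750 × 0.0033333 / (1 − 1.0033333^−120) = $584.69.
Plan B: monthly rate = 9.2%/12 = 0.0076667; payment = 57,750 × 0.0076667 / (1 − (1+0.0076667)^−120) = $737.82.
Over 24 months: Plan A costs 24 × $584.69 = $14,032.56; Plan B costs 24 × $737.82 = $17,707.68.
Plan A is cheaper by $17,707.68 − $14,032.56 = $3,675.12.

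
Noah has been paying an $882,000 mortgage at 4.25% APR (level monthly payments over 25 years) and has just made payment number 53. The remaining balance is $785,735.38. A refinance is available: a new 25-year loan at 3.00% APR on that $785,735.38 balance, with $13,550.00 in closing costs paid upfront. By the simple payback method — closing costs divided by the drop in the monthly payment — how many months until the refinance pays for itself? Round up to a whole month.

Current payment = 882,000 × 4.25%/12 / (1 − (1+0.0035417)^−300) = $4,778.13.
Refinanced payment = 785,735.38 × 0.0025000 / (1 − (1+0.0025000)^−300) = $3,726.05.
Monthly savings = $4,778.13 − $3,726.05 = $1,052.08.
Break-even = $13,550.00 / $1,052.08 = 12.88 → 13 months.

13 months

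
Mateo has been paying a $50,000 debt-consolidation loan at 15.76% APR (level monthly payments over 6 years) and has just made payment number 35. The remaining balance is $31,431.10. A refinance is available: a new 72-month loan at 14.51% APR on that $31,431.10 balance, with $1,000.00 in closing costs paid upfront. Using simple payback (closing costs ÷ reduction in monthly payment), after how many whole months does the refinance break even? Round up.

3 months

Current payment = 50,000 × 15.76%/12 / (1 − (1+0.0131333)^−72) = $1,078.00.
Refinanced payment = 31,431.10 × 0.0120917 / (1 − (1+0.0120917)^−72) = $656.28.
Monthly savings = $1,078.00 − $656.28 = $421.72.
Break-even = $1,000.00 / $421.72 = 2.37 → 3 months.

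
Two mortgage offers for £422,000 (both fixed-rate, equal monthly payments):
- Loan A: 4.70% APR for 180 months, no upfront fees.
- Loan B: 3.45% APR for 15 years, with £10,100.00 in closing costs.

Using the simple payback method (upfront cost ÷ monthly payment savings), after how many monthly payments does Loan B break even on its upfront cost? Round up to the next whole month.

Loan A: monthly rate = 4.7%/12 = 0.0039167; payment = 422,000 × 0.0039167 / (1 − (1+0.0039167)^−180) = £3,271.57.
Loan B: monthly rate = 3.45%/12 = 0.0028750; payment = 422,000 × 0.0028750 / (1 − (1+0.0028750)^−180) = £3,006.45.
Monthly savings = £3,271.57 − £3,006.45 = £265.12.
Break-even = £10,100.00 / £265.12 = 38.10 → 39 months.

39 months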